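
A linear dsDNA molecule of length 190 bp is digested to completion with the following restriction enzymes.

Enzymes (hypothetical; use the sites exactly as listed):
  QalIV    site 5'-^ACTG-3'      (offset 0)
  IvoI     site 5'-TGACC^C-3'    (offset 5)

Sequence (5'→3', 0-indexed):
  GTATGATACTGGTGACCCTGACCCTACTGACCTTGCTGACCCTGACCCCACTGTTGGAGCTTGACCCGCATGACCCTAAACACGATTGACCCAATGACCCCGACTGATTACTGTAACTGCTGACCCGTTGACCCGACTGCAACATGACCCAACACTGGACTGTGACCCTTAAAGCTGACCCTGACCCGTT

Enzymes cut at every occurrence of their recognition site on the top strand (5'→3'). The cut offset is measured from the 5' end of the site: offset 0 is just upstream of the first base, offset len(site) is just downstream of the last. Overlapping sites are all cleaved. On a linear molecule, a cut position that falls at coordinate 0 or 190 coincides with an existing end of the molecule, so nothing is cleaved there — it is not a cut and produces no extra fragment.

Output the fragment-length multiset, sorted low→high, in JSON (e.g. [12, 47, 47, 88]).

Per-enzyme occurrences:
  QalIV (ACTG, off=0): starts [7, 25, 49, 102, 109, 115, 135, 153, 158] → cuts [7, 25, 49, 102, 109, 115, 135, 153, 158]
  IvoI (TGACCC, off=5): starts [12, 18, 36, 42, 61, 70, 86, 94, 120, 128, 144, 162, 175, 181] → cuts [17, 23, 41, 47, 66, 75, 91, 99, 125, 133, 149, 167, 180, 186]

Pooled cuts: [7, 17, 23, 25, 41, 47, 49, 66, 75, 91, 99, 102, 109, 115, 125, 133, 135, 149, 153, 158, 167, 180, 186]

Fragments:
  [0,7): 7 bp
  [7,17): 10 bp
  [17,23): 6 bp
  [23,25): 2 bp
  [25,41): 16 bp
  [41,47): 6 bp
  [47,49): 2 bp
  [49,66): 17 bp
  [66,75): 9 bp
  [75,91): 16 bp
  [91,99): 8 bp
  [99,102): 3 bp
  [102,109): 7 bp
  [109,115): 6 bp
  [115,125): 10 bp
  [125,133): 8 bp
  [133,135): 2 bp
  [135,149): 14 bp
  [149,153): 4 bp
  [153,158): 5 bp
  [158,167): 9 bp
  [167,180): 13 bp
  [180,186): 6 bp
  [186,190): 4 bp

[2,2,2,3,4,4,5,6,6,6,6,7,7,8,8,9,9,10,10,13,14,16,16,17]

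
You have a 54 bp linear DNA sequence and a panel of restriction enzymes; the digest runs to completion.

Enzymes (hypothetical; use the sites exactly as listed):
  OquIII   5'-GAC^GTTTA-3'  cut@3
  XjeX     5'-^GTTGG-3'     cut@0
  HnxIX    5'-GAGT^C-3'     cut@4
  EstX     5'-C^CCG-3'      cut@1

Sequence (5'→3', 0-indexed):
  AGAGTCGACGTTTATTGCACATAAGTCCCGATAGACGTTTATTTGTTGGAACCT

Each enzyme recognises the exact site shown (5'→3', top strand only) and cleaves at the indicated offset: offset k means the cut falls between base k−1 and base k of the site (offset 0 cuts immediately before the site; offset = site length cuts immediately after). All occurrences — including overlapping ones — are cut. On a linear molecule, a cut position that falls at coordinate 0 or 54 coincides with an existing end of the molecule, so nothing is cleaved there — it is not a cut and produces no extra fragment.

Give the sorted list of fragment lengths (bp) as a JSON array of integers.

Site scan:
  OquIII (GACGTTTA, off=3): starts [6, 33] → cuts [9, 36]
  XjeX (GTTGG, off=0): starts [44] → cuts [44]
  HnxIX (GAGTC, off=4): starts [1] → cuts [5]
  EstX (CCCG, off=1): starts [26] → cuts [27]

Pooled cuts: [5, 9, 27, 36, 44]

Fragment lengths:
  [0,5): 5 bp
  [5,9): 4 bp
  [9,27): 18 bp
  [27,36): 9 bp
  [36,44): 8 bp
  [44,54): 10 bp

[4,5,8,9,10,18]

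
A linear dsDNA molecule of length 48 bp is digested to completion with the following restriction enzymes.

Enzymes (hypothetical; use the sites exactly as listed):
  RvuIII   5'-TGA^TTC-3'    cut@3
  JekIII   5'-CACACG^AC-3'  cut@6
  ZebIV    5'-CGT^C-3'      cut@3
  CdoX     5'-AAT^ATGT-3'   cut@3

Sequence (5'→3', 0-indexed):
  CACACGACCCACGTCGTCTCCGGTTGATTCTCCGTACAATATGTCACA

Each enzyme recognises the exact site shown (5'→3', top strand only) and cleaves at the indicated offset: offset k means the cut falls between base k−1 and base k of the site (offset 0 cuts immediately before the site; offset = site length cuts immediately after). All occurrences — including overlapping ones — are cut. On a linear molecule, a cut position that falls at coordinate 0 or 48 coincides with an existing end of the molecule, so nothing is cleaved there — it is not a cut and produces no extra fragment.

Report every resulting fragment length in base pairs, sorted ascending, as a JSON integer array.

Scan for sites:
  RvuIII TGATTC/3: at [24] ⇒ [27]
  JekIII CACACGAC/6: at [0] ⇒ [6]
  ZebIV CGTC/3: at [11, 14] ⇒ [14, 17]
  CdoX AATATGT/3: at [37] ⇒ [40]

Pooled cuts: [6, 14, 17, 27, 40]

Fragments:
  [0,6): 6 bp
  [6,14): 8 bp
  [14,17): 3 bp
  [17,27): 10 bp
  [27,40): 13 bp
  [40,48): 8 bp

[3,6,8,8,10,13]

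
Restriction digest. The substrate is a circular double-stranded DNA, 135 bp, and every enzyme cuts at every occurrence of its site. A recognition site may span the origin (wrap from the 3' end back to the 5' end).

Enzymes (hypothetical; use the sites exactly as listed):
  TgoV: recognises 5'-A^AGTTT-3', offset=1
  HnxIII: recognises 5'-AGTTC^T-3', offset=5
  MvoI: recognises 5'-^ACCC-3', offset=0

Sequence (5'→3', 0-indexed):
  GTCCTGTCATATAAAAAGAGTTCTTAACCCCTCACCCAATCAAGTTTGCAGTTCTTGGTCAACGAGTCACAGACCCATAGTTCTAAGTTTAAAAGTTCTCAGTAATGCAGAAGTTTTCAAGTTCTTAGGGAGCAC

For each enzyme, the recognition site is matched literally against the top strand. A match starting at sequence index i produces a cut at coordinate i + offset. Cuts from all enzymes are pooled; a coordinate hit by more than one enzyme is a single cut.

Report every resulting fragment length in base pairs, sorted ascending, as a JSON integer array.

[2,3,7,9,11,12,13,13,13,18,34]

Scan for sites:
  TgoV (AAGTTT, off=1): starts [41, 84, 110] → cuts [42, 85, 111]
  HnxIII (AGTTCT, off=5): starts [18, 49, 78, 93, 119] → cuts [23, 54, 83, 98, 124]
  MvoI (ACCC, off=0): starts [26, 33, 72] → cuts [26, 33, 72]

All cut coordinates (distinct, sorted): [23, 26, 33, 42, 54, 72, 83, 85, 98, 111, 124]

Fragment lengths:
  23→26: 3 bp
  26→33: 7 bp
  33→42: 9 bp
  42→54: 12 bp
  54→72: 18 bp
  72→83: 11 bp
  83→85: 2 bp
  85→98: 13 bp
  98→111: 13 bp
  111→124: 13 bp
  124→23 (wrap): 135-124+23 = 34 bp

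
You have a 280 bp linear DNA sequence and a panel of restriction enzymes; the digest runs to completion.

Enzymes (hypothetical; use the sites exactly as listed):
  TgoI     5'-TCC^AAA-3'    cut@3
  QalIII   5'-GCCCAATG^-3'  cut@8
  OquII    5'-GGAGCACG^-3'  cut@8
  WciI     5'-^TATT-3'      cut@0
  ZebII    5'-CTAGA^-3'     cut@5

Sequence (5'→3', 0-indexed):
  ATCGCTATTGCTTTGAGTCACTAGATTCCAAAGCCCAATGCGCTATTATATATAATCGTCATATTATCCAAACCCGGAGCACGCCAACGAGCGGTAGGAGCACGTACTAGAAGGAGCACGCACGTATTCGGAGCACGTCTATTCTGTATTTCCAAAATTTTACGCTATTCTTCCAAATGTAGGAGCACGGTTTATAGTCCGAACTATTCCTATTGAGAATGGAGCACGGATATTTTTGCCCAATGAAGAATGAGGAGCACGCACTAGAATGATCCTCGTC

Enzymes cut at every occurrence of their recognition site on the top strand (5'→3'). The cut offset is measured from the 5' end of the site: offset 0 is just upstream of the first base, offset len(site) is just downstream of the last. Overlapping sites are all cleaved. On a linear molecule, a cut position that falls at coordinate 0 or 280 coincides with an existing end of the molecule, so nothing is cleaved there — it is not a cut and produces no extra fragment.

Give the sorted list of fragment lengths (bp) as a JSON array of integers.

Scan for sites:
  TgoI (TCCAAA, off=3): starts [26, 66, 150, 171] → cuts [29, 69, 153, 174]
  QalIII (GCCCAATG, off=8): starts [32, 237] → cuts [40, 245]
  OquII (GGAGCACG, off=8): starts [75, 96, 112, 129, 181, 220, 253] → cuts [83, 104, 120, 137, 189, 228, 261]
  WciI (TATT, off=0): starts [5, 43, 61, 124, 139, 146, 165, 204, 210, 230] → cuts [5, 43, 61, 124, 139, 146, 165, 204, 210, 230]
  ZebII (CTAGA, off=5): starts [20, 106, 263] → cuts [25, 111, 268]

All cut coordinates (distinct, sorted): [5, 25, 29, 40, 43, 61, 69, 83, 104, 111, 120, 124, 137, 139, 146, 153, 165, 174, 189, 204, 210, 228, 230, 245, 261, 268]

Fragment lengths:
  [0,5): 5 bp
  [5,25): 20 bp
  [25,29): 4 bp
  [29,40): 11 bp
  [40,43): 3 bp
  [43,61): 18 bp
  [61,69): 8 bp
  [69,83): 14 bp
  [83,104): 21 bp
  [104,111): 7 bp
  [111,120): 9 bp
  [120,124): 4 bp
  [124,137): 13 bp
  [137,139): 2 bp
  [139,146): 7 bp
  [146,153): 7 bp
  [153,165): 12 bp
  [165,174): 9 bp
  [174,189): 15 bp
  [189,204): 15 bp
  [204,210): 6 bp
  [210,228): 18 bp
  [228,230): 2 bp
  [230,245): 15 bp
  [245,261): 16 bp
  [261,268): 7 bp
  [268,280): 12 bp

[2,2,3,4,4,5,6,7,7,7,7,8,9,9,11,12,12,13,14,15,15,15,16,18,18,20,21]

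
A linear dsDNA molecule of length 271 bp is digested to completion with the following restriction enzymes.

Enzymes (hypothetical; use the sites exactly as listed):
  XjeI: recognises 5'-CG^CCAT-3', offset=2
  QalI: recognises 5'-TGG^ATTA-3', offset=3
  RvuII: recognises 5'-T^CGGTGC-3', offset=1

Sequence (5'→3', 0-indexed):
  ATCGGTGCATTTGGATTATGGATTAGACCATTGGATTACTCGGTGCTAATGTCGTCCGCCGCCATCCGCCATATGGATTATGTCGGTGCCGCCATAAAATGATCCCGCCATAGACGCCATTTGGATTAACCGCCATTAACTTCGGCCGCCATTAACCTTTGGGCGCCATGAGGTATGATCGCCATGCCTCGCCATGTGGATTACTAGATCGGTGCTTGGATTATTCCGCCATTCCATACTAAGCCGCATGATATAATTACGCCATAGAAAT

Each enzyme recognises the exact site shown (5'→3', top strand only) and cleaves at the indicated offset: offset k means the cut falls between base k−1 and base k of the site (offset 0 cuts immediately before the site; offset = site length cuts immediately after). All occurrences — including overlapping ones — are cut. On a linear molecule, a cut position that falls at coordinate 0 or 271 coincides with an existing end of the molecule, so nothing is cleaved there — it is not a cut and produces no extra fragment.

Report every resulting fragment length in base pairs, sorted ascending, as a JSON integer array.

[2,6,7,7,7,8,8,8,8,8,9,9,10,10,10,10,12,13,16,16,16,17,21,33]

Site scan:
  XjeI (CGCCAT, off=2): starts [59, 66, 89, 105, 114, 130, 146, 163, 179, 189, 226, 259] → cuts [61, 68, 91, 107, 116, 132, 148, 165, 181, 191, 228, 261]
  QalI (TGGATTA, off=3): starts [11, 18, 31, 73, 121, 196, 216] → cuts [14, 21, 34, 76, 124, 199, 219]
  RvuII (TCGGTGC, off=1): starts [1, 39, 82, 208] → cuts [2, 40, 83, 209]

All cut coordinates (distinct, sorted): [2, 14, 21, 34, 40, 61, 68, 76, 83, 91, 107, 116, 124, 132, 148, 165, 181, 191, 199, 209, 219, 228, 261]

Fragments:
  [0,2): 2 bp
  [2,14): 12 bp
  [14,21): 7 bp
  [21,34): 13 bp
  [34,40): 6 bp
  [40,61): 21 bp
  [61,68): 7 bp
  [68,76): 8 bp
  [76,83): 7 bp
  [83,91): 8 bp
  [91,107): 16 bp
  [107,116): 9 bp
  [116,124): 8 bp
  [124,132): 8 bp
  [132,148): 16 bp
  [148,165): 17 bp
  [165,181): 16 bp
  [181,191): 10 bp
  [191,199): 8 bp
  [199,209): 10 bp
  [209,219): 10 bp
  [219,228): 9 bp
  [228,261): 33 bp
  [261,271): 10 bp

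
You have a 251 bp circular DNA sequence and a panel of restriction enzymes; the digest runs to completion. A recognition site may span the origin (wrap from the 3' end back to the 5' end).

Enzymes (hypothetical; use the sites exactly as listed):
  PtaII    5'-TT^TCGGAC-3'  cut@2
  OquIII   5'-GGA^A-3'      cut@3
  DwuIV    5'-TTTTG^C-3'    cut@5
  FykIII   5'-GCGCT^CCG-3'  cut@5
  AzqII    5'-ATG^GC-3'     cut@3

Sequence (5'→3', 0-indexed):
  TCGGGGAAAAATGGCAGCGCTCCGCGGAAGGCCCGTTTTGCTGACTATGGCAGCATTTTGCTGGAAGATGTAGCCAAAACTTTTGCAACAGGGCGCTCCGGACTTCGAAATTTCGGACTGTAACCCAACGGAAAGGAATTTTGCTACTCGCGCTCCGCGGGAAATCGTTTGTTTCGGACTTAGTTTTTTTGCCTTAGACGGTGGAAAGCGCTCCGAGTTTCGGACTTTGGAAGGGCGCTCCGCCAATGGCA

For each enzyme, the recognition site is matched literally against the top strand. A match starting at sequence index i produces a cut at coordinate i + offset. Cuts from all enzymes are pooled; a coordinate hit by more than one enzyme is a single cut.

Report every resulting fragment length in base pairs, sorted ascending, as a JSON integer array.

[5,5,6,6,7,7,7,8,8,8,9,9,10,11,11,11,12,12,12,14,15,18,20,20]

Per-enzyme occurrences:
  PtaII TTTCGGAC/2: at [110, 171, 217] ⇒ [112, 173, 219]
  OquIII GGAA/3: at [4, 25, 62, 129, 134, 159, 202, 228] ⇒ [7, 28, 65, 132, 137, 162, 205, 231]
  DwuIV TTTTGC/5: at [35, 55, 80, 138, 186] ⇒ [40, 60, 85, 143, 191]
  FykIII GCGCTCCG/5: at [16, 92, 149, 207, 234] ⇒ [21, 97, 154, 212, 239]
  AzqII ATGGC/3: at [10, 46, 245] ⇒ [13, 49, 248]

All cut coordinates (distinct, sorted): [7, 13, 21, 28, 40, 49, 60, 65, 85, 97, 112, 132, 137, 143, 154, 162, 173, 191, 205, 212, 219, 231, 239, 248]

Fragment lengths:
  7→13: 6 bp
  13→21: 8 bp
  21→28: 7 bp
  28→40: 12 bp
  40→49: 9 bp
  49→60: 11 bp
  60→65: 5 bp
  65→85: 20 bp
  85→97: 12 bp
  97→112: 15 bp
  112→132: 20 bp
  132→137: 5 bp
  137→143: 6 bp
  143→154: 11 bp
  154→162: 8 bp
  162→173: 11 bp
  173→191: 18 bp
  191→205: 14 bp
  205→212: 7 bp
  212→219: 7 bp
  219→231: 12 bp
  231→239: 8 bp
  239→248: 9 bp
  248→7 (wrap): 251-248+7 = 10 bp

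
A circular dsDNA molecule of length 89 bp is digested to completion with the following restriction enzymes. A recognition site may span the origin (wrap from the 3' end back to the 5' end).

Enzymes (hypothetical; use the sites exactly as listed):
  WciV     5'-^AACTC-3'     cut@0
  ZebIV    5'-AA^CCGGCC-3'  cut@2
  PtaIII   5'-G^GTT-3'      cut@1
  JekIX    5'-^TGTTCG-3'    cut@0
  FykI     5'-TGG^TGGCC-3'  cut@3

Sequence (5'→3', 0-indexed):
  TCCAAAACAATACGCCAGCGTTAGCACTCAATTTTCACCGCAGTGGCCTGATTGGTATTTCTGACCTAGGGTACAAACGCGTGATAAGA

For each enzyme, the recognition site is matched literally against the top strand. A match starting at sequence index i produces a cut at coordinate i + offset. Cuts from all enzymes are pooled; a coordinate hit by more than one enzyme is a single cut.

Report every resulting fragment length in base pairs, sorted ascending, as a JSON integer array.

Scan for sites:
  WciV (AACTC, off=0): no sites
  ZebIV (AACCGGCC, off=2): no sites
  PtaIII (GGTT, off=1): no sites
  JekIX (TGTTCG, off=0): no sites
  FykI (TGGTGGCC, off=3): no sites

Pooled cuts: ∅

Fragments:
  no cuts → one circular fragment of 89 bp

[89]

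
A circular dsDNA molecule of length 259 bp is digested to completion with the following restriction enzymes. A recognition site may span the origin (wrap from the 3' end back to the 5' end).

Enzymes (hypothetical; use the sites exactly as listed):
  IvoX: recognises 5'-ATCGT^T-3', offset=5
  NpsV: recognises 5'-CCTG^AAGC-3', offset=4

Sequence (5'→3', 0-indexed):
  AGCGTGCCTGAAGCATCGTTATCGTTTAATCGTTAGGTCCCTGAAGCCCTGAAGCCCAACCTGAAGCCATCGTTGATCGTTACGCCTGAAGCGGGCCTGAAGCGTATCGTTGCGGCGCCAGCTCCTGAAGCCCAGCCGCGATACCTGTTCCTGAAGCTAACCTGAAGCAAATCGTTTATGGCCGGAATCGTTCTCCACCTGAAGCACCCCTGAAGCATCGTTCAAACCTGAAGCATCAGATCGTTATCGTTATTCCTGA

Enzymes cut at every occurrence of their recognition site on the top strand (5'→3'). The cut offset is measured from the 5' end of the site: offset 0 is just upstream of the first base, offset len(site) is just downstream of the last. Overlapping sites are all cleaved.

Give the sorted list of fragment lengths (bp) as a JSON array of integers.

Per-enzyme occurrences:
  IvoX ATCGTT/5: at [14, 20, 28, 68, 75, 105, 170, 186, 216, 239, 245] ⇒ [19, 25, 33, 73, 80, 110, 175, 191, 221, 244, 250]
  NpsV CCTGAAGC/4: at [6, 39, 47, 59, 84, 95, 123, 149, 160, 197, 208, 226, 254] ⇒ [10, 43, 51, 63, 88, 99, 127, 153, 164, 201, 212, 230, 258]

All cut coordinates (distinct, sorted): [10, 19, 25, 33, 43, 51, 63, 73, 80, 88, 99, 110, 127, 153, 164, 175, 191, 201, 212, 221, 230, 244, 250, 258]

Fragments:
  10→19: 9 bp
  19→25: 6 bp
  25→33: 8 bp
  33→43: 10 bp
  43→51: 8 bp
  51→63: 12 bp
  63→73: 10 bp
  73→80: 7 bp
  80→88: 8 bp
  88→99: 11 bp
  99→110: 11 bp
  110→127: 17 bp
  127→153: 26 bp
  153→164: 11 bp
  164→175: 11 bp
  175→191: 16 bp
  191→201: 10 bp
  201→212: 11 bp
  212→221: 9 bp
  221→230: 9 bp
  230→244: 14 bp
  244→250: 6 bp
  250→258: 8 bp
  258→10 (wrap): 259-258+10 = 11 bp

[6,6,7,8,8,8,8,9,9,9,10,10,10,11,11,11,11,11,11,12,14,16,17,26]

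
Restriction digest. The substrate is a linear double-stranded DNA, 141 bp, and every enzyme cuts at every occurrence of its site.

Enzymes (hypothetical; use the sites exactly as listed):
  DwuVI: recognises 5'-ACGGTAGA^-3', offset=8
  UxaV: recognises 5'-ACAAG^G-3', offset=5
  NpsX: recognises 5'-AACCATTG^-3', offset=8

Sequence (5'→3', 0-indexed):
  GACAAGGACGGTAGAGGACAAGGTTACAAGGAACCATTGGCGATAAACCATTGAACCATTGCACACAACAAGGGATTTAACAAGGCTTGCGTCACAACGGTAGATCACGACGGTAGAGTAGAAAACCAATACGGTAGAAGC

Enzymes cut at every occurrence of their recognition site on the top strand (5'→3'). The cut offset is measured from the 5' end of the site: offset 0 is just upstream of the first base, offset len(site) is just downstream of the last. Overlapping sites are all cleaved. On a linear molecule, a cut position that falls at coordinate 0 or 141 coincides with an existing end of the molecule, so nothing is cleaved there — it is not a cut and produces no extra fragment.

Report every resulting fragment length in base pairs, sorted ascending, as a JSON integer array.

Per-enzyme occurrences:
  DwuVI (ACGGTAGA, off=8): starts [7, 96, 109, 130] → cuts [15, 104, 117, 138]
  UxaV (ACAAGG, off=5): starts [1, 17, 25, 67, 79] → cuts [6, 22, 30, 72, 84]
  NpsX (AACCATTG, off=8): starts [31, 45, 53] → cuts [39, 53, 61]

Pooled cuts: [6, 15, 22, 30, 39, 53, 61, 72, 84, 104, 117, 138]

Fragments:
  [0,6): 6 bp
  [6,15): 9 bp
  [15,22): 7 bp
  [22,30): 8 bp
  [30,39): 9 bp
  [39,53): 14 bp
  [53,61): 8 bp
  [61,72): 11 bp
  [72,84): 12 bp
  [84,104): 20 bp
  [104,117): 13 bp
  [117,138): 21 bp
  [138,141): 3 bp

[3,6,7,8,8,9,9,11,12,13,14,20,21]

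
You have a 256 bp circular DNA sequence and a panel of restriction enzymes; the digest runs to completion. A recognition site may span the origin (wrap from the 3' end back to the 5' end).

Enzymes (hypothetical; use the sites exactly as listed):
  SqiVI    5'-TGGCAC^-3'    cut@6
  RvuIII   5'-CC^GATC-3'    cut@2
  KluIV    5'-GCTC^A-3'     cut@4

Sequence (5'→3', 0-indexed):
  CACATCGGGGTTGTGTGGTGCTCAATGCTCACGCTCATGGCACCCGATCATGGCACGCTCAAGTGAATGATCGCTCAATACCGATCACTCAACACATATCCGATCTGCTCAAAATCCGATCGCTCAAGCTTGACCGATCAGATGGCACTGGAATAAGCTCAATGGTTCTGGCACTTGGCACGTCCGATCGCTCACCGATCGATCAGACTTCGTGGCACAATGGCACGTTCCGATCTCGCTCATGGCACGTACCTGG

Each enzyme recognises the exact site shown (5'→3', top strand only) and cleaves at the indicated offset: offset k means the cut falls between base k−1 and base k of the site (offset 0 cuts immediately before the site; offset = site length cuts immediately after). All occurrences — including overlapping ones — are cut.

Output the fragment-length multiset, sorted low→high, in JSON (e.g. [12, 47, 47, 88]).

[2,3,4,4,5,6,6,7,7,7,7,7,8,8,8,9,10,10,11,11,12,13,14,16,19,20,22]

Scan for sites:
  SqiVI (TGGCAC, off=6): starts [37, 50, 142, 168, 175, 212, 220, 242, 253] → cuts [3, 43, 56, 148, 174, 181, 218, 226, 248]
  RvuIII (CCGATC, off=2): starts [43, 80, 99, 115, 133, 183, 194, 229] → cuts [45, 82, 101, 117, 135, 185, 196, 231]
  KluIV (GCTCA, off=4): starts [19, 26, 32, 56, 72, 106, 121, 156, 189, 237] → cuts [23, 30, 36, 60, 76, 110, 125, 160, 193, 241]

Pooled cuts: [3, 23, 30, 36, 43, 45, 56, 60, 76, 82, 101, 110, 117, 125, 135, 148, 160, 174, 181, 185, 193, 196, 218, 226, 231, 241, 248]

Fragments:
  3→23: 20 bp
  23→30: 7 bp
  30→36: 6 bp
  36→43: 7 bp
  43→45: 2 bp
  45→56: 11 bp
  56→60: 4 bp
  60→76: 16 bp
  76→82: 6 bp
  82→101: 19 bp
  101→110: 9 bp
  110→117: 7 bp
  117→125: 8 bp
  125→135: 10 bp
  135→148: 13 bp
  148→160: 12 bp
  160→174: 14 bp
  174→181: 7 bp
  181→185: 4 bp
  185→193: 8 bp
  193→196: 3 bp
  196→218: 22 bp
  218→226: 8 bp
  226→231: 5 bp
  231→241: 10 bp
  241→248: 7 bp
  248→3 (wrap): 256-248+3 = 11 bp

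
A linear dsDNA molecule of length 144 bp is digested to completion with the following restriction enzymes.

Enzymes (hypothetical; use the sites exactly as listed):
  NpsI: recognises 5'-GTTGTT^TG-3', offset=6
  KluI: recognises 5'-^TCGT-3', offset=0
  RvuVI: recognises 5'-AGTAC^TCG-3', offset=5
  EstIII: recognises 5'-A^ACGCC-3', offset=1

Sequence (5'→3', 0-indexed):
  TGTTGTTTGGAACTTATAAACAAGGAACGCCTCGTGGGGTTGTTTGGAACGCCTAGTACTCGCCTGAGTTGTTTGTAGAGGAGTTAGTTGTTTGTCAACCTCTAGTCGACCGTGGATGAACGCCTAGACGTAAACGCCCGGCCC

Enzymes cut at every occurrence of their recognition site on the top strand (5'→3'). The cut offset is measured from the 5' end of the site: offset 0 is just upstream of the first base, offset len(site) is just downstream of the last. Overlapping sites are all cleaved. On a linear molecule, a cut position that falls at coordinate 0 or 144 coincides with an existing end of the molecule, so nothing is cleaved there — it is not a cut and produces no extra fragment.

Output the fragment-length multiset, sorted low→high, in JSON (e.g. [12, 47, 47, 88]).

Site scan:
  NpsI GTTGTTTG/6: at [1, 38, 67, 86] ⇒ [7, 44, 73, 92]
  KluI TCGT/0: at [31] ⇒ [31]
  RvuVI AGTACTCG/5: at [54] ⇒ [59]
  EstIII AACGCC/1: at [25, 47, 118, 132] ⇒ [26, 48, 119, 133]

Pooled cuts: [7, 26, 31, 44, 48, 59, 73, 92, 119, 133]

Fragments:
  [0,7): 7 bp
  [7,26): 19 bp
  [26,31): 5 bp
  [31,44): 13 bp
  [44,48): 4 bp
  [48,59): 11 bp
  [59,73): 14 bp
  [73,92): 19 bp
  [92,119): 27 bp
  [119,133): 14 bp
  [133,144): 11 bp

[4,5,7,11,11,13,14,14,19,19,27]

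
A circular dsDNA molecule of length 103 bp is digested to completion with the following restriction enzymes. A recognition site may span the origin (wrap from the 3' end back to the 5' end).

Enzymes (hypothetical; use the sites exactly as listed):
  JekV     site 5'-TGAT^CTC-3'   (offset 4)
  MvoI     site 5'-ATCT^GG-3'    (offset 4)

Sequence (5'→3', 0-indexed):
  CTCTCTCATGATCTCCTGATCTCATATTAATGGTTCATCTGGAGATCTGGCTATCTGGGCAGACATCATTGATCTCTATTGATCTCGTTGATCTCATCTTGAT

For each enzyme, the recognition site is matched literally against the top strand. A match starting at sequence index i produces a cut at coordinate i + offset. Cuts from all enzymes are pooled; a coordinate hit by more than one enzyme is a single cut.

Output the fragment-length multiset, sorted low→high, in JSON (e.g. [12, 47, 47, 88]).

[8,8,8,9,10,11,12,17,20]

Site scan:
  JekV TGATCTC/4: at [8, 16, 69, 79, 88, 99] ⇒ [0, 12, 20, 73, 83, 92]
  MvoI ATCTGG/4: at [36, 44, 52] ⇒ [40, 48, 56]

All cut coordinates (distinct, sorted): [0, 12, 20, 40, 48, 56, 73, 83, 92]

Fragment lengths:
  0→12: 12 bp
  12→20: 8 bp
  20→40: 20 bp
  40→48: 8 bp
  48→56: 8 bp
  56→73: 17 bp
  73→83: 10 bp
  83→92: 9 bp
  92→0 (wrap): 103-92+0 = 11 bp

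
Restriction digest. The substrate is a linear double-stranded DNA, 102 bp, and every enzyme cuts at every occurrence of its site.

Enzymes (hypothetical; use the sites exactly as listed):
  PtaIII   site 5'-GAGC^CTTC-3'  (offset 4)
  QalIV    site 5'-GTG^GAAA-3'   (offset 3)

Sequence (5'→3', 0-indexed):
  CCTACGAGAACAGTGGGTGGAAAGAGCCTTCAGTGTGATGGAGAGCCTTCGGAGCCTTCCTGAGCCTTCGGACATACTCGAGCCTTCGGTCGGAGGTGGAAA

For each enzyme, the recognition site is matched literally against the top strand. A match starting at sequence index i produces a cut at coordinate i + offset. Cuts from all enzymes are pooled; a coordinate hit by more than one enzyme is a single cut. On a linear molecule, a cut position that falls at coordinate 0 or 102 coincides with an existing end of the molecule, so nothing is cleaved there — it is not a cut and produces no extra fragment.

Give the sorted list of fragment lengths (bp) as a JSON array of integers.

Site scan:
  PtaIII (GAGCCTTC, off=4): starts [23, 42, 51, 61, 79] → cuts [27, 46, 55, 65, 83]
  QalIV (GTGGAAA, off=3): starts [16, 95] → cuts [19, 98]

All cut coordinates (distinct, sorted): [19, 27, 46, 55, 65, 83, 98]

Fragments:
  [0,19): 19 bp
  [19,27): 8 bp
  [27,46): 19 bp
  [46,55): 9 bp
  [55,65): 10 bp
  [65,83): 18 bp
  [83,98): 15 bp
  [98,102): 4 bp

[4,8,9,10,15,18,19,19]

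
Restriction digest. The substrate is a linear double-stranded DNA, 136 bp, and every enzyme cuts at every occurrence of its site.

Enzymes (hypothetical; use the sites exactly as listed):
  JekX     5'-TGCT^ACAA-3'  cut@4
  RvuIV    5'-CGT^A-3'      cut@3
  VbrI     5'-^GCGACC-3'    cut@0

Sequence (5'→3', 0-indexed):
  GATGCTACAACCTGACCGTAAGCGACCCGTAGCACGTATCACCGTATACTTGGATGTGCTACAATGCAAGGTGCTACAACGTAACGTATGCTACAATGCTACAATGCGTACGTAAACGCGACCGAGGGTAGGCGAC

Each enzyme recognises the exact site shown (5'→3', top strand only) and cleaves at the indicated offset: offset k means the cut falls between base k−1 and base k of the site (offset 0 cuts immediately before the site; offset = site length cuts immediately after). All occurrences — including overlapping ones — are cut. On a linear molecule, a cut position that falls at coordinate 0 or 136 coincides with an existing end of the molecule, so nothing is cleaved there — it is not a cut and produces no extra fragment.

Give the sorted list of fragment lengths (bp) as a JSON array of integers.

[2,4,4,5,5,6,7,7,8,8,9,9,13,15,15,19]

Per-enzyme occurrences:
  JekX (TGCTACAA, off=4): starts [2, 56, 71, 88, 96] → cuts [6, 60, 75, 92, 100]
  RvuIV (CGTA, off=3): starts [16, 27, 34, 42, 79, 84, 106, 110] → cuts [19, 30, 37, 45, 82, 87, 109, 113]
  VbrI (GCGACC, off=0): starts [21, 117] → cuts [21, 117]

Pooled cuts: [6, 19, 21, 30, 37, 45, 60, 75, 82, 87, 92, 100, 109, 113, 117]

Fragment lengths:
  [0,6): 6 bp
  [6,19): 13 bp
  [19,21): 2 bp
  [21,30): 9 bp
  [30,37): 7 bp
  [37,45): 8 bp
  [45,60): 15 bp
  [60,75): 15 bp
  [75,82): 7 bp
  [82,87): 5 bp
  [87,92): 5 bp
  [92,100): 8 bp
  [100,109): 9 bp
  [109,113): 4 bp
  [113,117): 4 bp
  [117,136): 19 bp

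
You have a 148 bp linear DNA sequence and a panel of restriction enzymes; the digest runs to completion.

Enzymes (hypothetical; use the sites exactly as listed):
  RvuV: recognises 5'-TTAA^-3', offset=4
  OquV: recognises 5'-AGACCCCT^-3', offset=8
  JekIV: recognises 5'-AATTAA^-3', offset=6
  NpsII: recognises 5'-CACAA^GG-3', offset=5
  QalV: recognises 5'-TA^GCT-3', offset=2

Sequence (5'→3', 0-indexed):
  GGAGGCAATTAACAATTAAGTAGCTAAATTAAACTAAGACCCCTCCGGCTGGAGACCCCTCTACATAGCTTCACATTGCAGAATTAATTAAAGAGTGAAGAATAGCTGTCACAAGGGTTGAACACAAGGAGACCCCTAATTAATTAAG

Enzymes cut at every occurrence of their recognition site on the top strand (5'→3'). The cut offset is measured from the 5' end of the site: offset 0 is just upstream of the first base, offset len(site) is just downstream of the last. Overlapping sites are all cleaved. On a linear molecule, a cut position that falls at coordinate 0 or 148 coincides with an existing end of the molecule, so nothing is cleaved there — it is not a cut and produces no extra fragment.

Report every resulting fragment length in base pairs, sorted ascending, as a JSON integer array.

Scan for sites:
  RvuV (TTAA, off=4): starts [8, 15, 28, 83, 87, 139, 143] → cuts [12, 19, 32, 87, 91, 143, 147]
  OquV (AGACCCCT, off=8): starts [36, 52, 129] → cuts [44, 60, 137]
  JekIV (AATTAA, off=6): starts [6, 13, 26, 81, 85, 137, 141] → cuts [12, 19, 32, 87, 91, 143, 147]
  NpsII (CACAAGG, off=5): starts [109, 122] → cuts [114, 127]
  QalV (TAGCT, off=2): starts [20, 65, 102] → cuts [22, 67, 104]

All cut coordinates (distinct, sorted): [12, 19, 22, 32, 44, 60, 67, 87, 91, 104, 114, 127, 137, 143, 147]

Fragment lengths:
  [0,12): 12 bp
  [12,19): 7 bp
  [19,22): 3 bp
  [22,32): 10 bp
  [32,44): 12 bp
  [44,60): 16 bp
  [60,67): 7 bp
  [67,87): 20 bp
  [87,91): 4 bp
  [91,104): 13 bp
  [104,114): 10 bp
  [114,127): 13 bp
  [127,137): 10 bp
  [137,143): 6 bp
  [143,147): 4 bp
  [147,148): 1 bp

[1,3,4,4,6,7,7,10,10,10,12,12,13,13,16,20]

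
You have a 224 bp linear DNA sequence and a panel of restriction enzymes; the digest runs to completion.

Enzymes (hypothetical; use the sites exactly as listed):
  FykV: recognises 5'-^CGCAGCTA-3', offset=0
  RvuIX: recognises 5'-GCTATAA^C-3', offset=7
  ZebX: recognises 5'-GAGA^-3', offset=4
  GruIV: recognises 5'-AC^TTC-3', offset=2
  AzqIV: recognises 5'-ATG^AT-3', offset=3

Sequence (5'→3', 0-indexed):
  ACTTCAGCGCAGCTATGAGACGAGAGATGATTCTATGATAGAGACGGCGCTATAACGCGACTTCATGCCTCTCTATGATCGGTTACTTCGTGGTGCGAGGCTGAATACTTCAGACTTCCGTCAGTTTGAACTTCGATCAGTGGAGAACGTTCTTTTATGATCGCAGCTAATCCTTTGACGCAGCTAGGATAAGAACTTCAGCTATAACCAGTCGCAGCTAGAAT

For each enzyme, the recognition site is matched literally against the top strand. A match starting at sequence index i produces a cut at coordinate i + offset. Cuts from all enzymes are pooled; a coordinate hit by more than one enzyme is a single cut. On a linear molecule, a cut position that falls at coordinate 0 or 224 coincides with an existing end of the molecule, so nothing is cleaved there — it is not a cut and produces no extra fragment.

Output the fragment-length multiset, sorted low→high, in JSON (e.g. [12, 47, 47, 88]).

[2,2,2,2,5,5,5,6,7,7,8,9,11,11,12,13,13,15,16,16,17,18,22]

Per-enzyme occurrences:
  FykV (CGCAGCTA, off=0): starts [7, 161, 178, 212] → cuts [7, 161, 178, 212]
  RvuIX (GCTATAAC, off=7): starts [48, 200] → cuts [55, 207]
  ZebX (GAGA, off=4): starts [16, 21, 23, 40, 142] → cuts [20, 25, 27, 44, 146]
  GruIV (ACTTC, off=2): starts [0, 59, 84, 106, 113, 129, 194] → cuts [2, 61, 86, 108, 115, 131, 196]
  AzqIV (ATGAT, off=3): starts [26, 34, 74, 156] → cuts [29, 37, 77, 159]

Pooled cuts: [2, 7, 20, 25, 27, 29, 37, 44, 55, 61, 77, 86, 108, 115, 131, 146, 159, 161, 178, 196, 207, 212]

Fragments:
  [0,2): 2 bp
  [2,7): 5 bp
  [7,20): 13 bp
  [20,25): 5 bp
  [25,27): 2 bp
  [27,29): 2 bp
  [29,37): 8 bp
  [37,44): 7 bp
  [44,55): 11 bp
  [55,61): 6 bp
  [61,77): 16 bp
  [77,86): 9 bp
  [86,108): 22 bp
  [108,115): 7 bp
  [115,131): 16 bp
  [131,146): 15 bp
  [146,159): 13 bp
  [159,161): 2 bp
  [161,178): 17 bp
  [178,196): 18 bp
  [196,207): 11 bp
  [207,212): 5 bp
  [212,224): 12 bp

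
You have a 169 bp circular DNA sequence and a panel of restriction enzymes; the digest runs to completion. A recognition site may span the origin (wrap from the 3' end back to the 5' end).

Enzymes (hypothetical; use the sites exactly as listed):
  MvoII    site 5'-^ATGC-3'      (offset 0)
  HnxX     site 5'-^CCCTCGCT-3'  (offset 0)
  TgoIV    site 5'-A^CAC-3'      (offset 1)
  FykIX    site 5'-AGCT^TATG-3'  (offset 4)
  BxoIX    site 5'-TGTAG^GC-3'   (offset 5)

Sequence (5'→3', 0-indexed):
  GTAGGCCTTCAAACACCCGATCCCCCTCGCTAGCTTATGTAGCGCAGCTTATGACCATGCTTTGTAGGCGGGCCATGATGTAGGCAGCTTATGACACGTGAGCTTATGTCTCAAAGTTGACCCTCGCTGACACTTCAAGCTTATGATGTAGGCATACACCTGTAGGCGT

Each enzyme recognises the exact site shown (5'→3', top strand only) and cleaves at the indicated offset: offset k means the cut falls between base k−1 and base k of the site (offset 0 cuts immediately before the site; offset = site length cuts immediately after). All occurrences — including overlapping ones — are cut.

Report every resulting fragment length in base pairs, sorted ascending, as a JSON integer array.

[5,5,6,7,8,9,9,10,10,10,10,11,11,12,14,16,16]

Scan for sites:
  MvoII (ATGC, off=0): starts [56] → cuts [56]
  HnxX (CCCTCGCT, off=0): starts [23, 120] → cuts [23, 120]
  TgoIV (ACAC, off=1): starts [12, 93, 129, 155] → cuts [13, 94, 130, 156]
  FykIX (AGCTTATG, off=4): starts [31, 45, 85, 100, 137] → cuts [35, 49, 89, 104, 141]
  BxoIX (TGTAGGC, off=5): starts [62, 78, 146, 160, 168] → cuts [4, 67, 83, 151, 165]

All cut coordinates (distinct, sorted): [4, 13, 23, 35, 49, 56, 67, 83, 89, 94, 104, 120, 130, 141, 151, 156, 165]

Fragments:
  4→13: 9 bp
  13→23: 10 bp
  23→35: 12 bp
  35→49: 14 bp
  49→56: 7 bp
  56→67: 11 bp
  67→83: 16 bp
  83→89: 6 bp
  89→94: 5 bp
  94→104: 10 bp
  104→120: 16 bp
  120→130: 10 bp
  130→141: 11 bp
  141→151: 10 bp
  151→156: 5 bp
  156→165: 9 bp
  165→4 (wrap): 169-165+4 = 8 bp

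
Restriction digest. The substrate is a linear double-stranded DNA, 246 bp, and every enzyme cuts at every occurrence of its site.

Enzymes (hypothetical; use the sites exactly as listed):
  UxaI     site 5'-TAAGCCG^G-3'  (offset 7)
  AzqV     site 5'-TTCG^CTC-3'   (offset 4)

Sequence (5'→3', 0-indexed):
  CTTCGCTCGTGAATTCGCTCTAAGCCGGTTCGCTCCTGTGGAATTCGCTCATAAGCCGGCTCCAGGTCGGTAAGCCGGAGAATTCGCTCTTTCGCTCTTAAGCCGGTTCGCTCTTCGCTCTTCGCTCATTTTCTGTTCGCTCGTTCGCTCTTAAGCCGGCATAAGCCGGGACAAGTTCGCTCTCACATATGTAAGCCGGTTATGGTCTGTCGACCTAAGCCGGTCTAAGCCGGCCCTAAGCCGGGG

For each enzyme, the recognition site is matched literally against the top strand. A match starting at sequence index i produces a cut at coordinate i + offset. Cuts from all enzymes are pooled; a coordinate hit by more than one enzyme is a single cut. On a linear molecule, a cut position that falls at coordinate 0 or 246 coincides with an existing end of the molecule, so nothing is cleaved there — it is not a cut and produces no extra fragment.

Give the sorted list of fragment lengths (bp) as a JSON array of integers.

[3,5,5,5,7,7,8,8,9,10,10,10,11,11,11,11,11,12,15,15,19,19,24]

Per-enzyme occurrences:
  UxaI (TAAGCCGG, off=7): starts [20, 51, 70, 98, 151, 161, 191, 215, 225, 236] → cuts [27, 58, 77, 105, 158, 168, 198, 222, 232, 243]
  AzqV (TTCGCTC, off=4): starts [1, 13, 28, 43, 82, 90, 106, 113, 120, 135, 143, 175] → cuts [5, 17, 32, 47, 86, 94, 110, 117, 124, 139, 147, 179]

All cut coordinates (distinct, sorted): [5, 17, 27, 32, 47, 58, 77, 86, 94, 105, 110, 117, 124, 139, 147, 158, 168, 179, 198, 222, 232, 243]

Fragments:
  [0,5): 5 bp
  [5,17): 12 bp
  [17,27): 10 bp
  [27,32): 5 bp
  [32,47): 15 bp
  [47,58): 11 bp
  [58,77): 19 bp
  [77,86): 9 bp
  [86,94): 8 bp
  [94,105): 11 bp
  [105,110): 5 bp
  [110,117): 7 bp
  [117,124): 7 bp
  [124,139): 15 bp
  [139,147): 8 bp
  [147,158): 11 bp
  [158,168): 10 bp
  [168,179): 11 bp
  [179,198): 19 bp
  [198,222): 24 bp
  [222,232): 10 bp
  [232,243): 11 bp
  [243,246): 3 bp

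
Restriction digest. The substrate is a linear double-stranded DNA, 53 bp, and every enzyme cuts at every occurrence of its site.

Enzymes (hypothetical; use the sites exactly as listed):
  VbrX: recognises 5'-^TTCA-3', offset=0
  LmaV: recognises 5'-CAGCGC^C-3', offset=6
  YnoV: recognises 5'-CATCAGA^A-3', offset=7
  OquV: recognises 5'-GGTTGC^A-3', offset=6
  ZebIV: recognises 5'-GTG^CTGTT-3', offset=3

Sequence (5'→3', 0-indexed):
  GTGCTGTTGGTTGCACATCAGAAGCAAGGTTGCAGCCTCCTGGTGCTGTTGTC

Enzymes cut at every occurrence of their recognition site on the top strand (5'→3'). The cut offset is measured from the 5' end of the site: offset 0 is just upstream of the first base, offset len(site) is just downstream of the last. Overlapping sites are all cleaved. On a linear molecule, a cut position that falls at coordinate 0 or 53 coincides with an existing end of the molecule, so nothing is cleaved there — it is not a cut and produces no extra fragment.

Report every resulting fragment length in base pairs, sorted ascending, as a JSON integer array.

Per-enzyme occurrences:
  VbrX (TTCA, off=0): no sites
  LmaV (CAGCGCC, off=6): no sites
  YnoV (CATCAGAA, off=7): starts [15] → cuts [22]
  OquV (GGTTGCA, off=6): starts [8, 27] → cuts [14, 33]
  ZebIV (GTGCTGTT, off=3): starts [0, 42] → cuts [3, 45]

All cut coordinates (distinct, sorted): [3, 14, 22, 33, 45]

Fragments:
  [0,3): 3 bp
  [3,14): 11 bp
  [14,22): 8 bp
  [22,33): 11 bp
  [33,45): 12 bp
  [45,53): 8 bp

[3,8,8,11,11,12]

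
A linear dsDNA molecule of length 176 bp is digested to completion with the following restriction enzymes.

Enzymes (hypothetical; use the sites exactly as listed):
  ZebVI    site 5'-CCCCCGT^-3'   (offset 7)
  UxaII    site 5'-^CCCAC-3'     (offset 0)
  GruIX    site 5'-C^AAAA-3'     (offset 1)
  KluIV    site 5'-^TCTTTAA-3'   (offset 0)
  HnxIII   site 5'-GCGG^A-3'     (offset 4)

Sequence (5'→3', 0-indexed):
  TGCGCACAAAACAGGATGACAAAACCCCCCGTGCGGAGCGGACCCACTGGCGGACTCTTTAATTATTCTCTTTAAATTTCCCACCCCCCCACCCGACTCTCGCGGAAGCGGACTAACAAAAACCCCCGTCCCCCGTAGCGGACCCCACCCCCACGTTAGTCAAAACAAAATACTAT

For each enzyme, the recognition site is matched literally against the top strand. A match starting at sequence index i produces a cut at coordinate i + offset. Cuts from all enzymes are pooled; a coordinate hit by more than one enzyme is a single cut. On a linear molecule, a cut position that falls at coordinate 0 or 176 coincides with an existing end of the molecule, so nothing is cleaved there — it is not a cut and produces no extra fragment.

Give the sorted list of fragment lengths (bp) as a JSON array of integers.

[1,2,2,4,5,5,5,6,6,6,7,7,8,10,11,11,12,12,12,13,13,18]

Site scan:
  ZebVI CCCCCGT/7: at [25, 122, 129] ⇒ [32, 129, 136]
  UxaII CCCAC/0: at [42, 79, 87, 143, 149] ⇒ [42, 79, 87, 143, 149]
  GruIX CAAAA/1: at [6, 19, 116, 160, 165] ⇒ [7, 20, 117, 161, 166]
  KluIV TCTTTAA/0: at [55, 68] ⇒ [55, 68]
  HnxIII GCGGA/4: at [32, 37, 49, 101, 107, 137] ⇒ [36, 41, 53, 105, 111, 141]

All cut coordinates (distinct, sorted): [7, 20, 32, 36, 41, 42, 53, 55, 68, 79, 87, 105, 111, 117, 129, 136, 141, 143, 149, 161, 166]

Fragments:
  [0,7): 7 bp
  [7,20): 13 bp
  [20,32): 12 bp
  [32,36): 4 bp
  [36,41): 5 bp
  [41,42): 1 bp
  [42,53): 11 bp
  [53,55): 2 bp
  [55,68): 13 bp
  [68,79): 11 bp
  [79,87): 8 bp
  [87,105): 18 bp
  [105,111): 6 bp
  [111,117): 6 bp
  [117,129): 12 bp
  [129,136): 7 bp
  [136,141): 5 bp
  [141,143): 2 bp
  [143,149): 6 bp
  [149,161): 12 bp
  [161,166): 5 bp
  [166,176): 10 bp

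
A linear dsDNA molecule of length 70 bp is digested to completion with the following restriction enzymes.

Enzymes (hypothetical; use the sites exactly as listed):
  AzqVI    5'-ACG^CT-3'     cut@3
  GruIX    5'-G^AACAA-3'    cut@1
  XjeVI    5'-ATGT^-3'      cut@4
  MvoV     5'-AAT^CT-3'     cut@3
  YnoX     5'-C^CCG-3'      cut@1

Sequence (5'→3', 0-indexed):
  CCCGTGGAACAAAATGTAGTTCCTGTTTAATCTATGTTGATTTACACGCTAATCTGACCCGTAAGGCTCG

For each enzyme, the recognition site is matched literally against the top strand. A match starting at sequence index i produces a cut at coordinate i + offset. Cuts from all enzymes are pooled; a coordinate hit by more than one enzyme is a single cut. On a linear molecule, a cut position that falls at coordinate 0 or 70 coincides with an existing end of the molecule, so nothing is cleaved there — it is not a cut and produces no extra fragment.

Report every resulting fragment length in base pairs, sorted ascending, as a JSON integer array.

[1,5,5,6,6,10,11,12,14]

Scan for sites:
  AzqVI (ACGCT, off=3): starts [45] → cuts [48]
  GruIX (GAACAA, off=1): starts [6] → cuts [7]
  XjeVI (ATGT, off=4): starts [13, 33] → cuts [17, 37]
  MvoV (AATCT, off=3): starts [28, 50] → cuts [31, 53]
  YnoX (CCCG, off=1): starts [0, 57] → cuts [1, 58]

All cut coordinates (distinct, sorted): [1, 7, 17, 31, 37, 48, 53, 58]

Fragment lengths:
  [0,1): 1 bp
  [1,7): 6 bp
  [7,17): 10 bp
  [17,31): 14 bp
  [31,37): 6 bp
  [37,48): 11 bp
  [48,53): 5 bp
  [53,58): 5 bp
  [58,70): 12 bp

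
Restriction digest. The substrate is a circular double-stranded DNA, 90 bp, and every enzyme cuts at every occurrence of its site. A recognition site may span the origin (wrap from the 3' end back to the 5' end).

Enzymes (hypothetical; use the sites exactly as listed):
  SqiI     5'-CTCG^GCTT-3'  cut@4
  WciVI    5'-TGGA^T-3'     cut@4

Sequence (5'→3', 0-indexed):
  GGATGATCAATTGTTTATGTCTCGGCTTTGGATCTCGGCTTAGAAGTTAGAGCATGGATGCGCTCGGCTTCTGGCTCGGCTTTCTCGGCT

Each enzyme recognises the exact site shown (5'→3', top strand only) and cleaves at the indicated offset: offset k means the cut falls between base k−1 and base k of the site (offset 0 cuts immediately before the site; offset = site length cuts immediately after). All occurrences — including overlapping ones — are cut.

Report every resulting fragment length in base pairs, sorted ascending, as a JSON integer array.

[5,8,8,12,15,21,21]

Scan for sites:
  SqiI (CTCGGCTT, off=4): starts [20, 33, 62, 74] → cuts [24, 37, 66, 78]
  WciVI (TGGAT, off=4): starts [28, 54, 89] → cuts [3, 32, 58]

All cut coordinates (distinct, sorted): [3, 24, 32, 37, 58, 66, 78]

Fragment lengths:
  3→24: 21 bp
  24→32: 8 bp
  32→37: 5 bp
  37→58: 21 bp
  58→66: 8 bp
  66→78: 12 bp
  78→3 (wrap): 90-78+3 = 15 bp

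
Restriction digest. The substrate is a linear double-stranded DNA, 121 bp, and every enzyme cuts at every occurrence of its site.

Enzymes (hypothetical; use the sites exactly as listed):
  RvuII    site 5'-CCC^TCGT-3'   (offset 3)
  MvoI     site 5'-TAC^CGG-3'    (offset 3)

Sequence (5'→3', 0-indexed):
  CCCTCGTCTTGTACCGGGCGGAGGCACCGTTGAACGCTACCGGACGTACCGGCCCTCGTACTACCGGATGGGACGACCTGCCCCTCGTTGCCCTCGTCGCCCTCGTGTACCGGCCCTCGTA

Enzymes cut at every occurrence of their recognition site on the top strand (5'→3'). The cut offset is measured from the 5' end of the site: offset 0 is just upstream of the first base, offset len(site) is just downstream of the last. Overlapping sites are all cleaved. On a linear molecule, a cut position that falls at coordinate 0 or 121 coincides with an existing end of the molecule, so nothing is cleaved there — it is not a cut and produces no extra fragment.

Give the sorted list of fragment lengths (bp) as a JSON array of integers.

Scan for sites:
  RvuII CCCTCGT/3: at [0, 52, 81, 90, 99, 113] ⇒ [3, 55, 84, 93, 102, 116]
  MvoI TACCGG/3: at [11, 37, 46, 61, 107] ⇒ [14, 40, 49, 64, 110]

All cut coordinates (distinct, sorted): [3, 14, 40, 49, 55, 64, 84, 93, 102, 110, 116]

Fragments:
  [0,3): 3 bp
  [3,14): 11 bp
  [14,40): 26 bp
  [40,49): 9 bp
  [49,55): 6 bp
  [55,64): 9 bp
  [64,84): 20 bp
  [84,93): 9 bp
  [93,102): 9 bp
  [102,110): 8 bp
  [110,116): 6 bp
  [116,121): 5 bp

[3,5,6,6,8,9,9,9,9,11,20,26]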